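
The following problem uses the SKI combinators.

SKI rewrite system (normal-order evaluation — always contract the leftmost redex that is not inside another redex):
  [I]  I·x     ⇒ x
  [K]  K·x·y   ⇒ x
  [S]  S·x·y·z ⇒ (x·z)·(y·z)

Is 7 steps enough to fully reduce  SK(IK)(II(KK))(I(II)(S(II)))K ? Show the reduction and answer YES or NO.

Answer: YES — reaches normal form KK in 5 ≤ 7 steps

Working:
  start: SK(IK)(II(KK))(I(II)(S(II)))K
  →1  K(II(KK))(IK(II(KK)))(I(II)(S(II)))K
  →2  II(KK)(I(II)(S(II)))K
  →3  I(KK)(I(II)(S(II)))K
  →4  KK(I(II)(S(II)))K
  →5  KK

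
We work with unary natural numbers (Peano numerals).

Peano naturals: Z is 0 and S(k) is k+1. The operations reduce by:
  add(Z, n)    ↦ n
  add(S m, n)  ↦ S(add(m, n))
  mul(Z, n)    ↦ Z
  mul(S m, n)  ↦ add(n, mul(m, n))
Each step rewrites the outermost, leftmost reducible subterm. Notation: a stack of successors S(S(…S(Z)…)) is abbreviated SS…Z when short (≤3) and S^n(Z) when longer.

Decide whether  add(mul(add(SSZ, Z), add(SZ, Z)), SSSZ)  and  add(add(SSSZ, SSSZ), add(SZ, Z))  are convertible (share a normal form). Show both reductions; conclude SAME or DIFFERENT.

Term A:
  start: add(mul(add(SSZ, Z), add(SZ, Z)), SSSZ)
  step 1: add(mul(S(add(SZ, Z)), add(SZ, Z)), SSSZ)
  step 2: add(add(add(SZ, Z), mul(add(SZ, Z), add(SZ, Z))), SSSZ)
  step 3: add(add(S(add(Z, Z)), mul(add(SZ, Z), add(SZ, Z))), SSSZ)
  step 4: add(S(add(add(Z, Z), mul(add(SZ, Z), add(SZ, Z)))), SSSZ)
  step 5: S(add(add(add(Z, Z), mul(add(SZ, Z), add(SZ, Z))), SSSZ))
  step 6: S(add(add(Z, mul(add(SZ, Z), add(SZ, Z))), SSSZ))
  step 7: S(add(mul(add(SZ, Z), add(SZ, Z)), SSSZ))
  step 8: S(add(mul(S(add(Z, Z)), add(SZ, Z)), SSSZ))
  step 9: S(add(add(add(SZ, Z), mul(add(Z, Z), add(SZ, Z))), SSSZ))
  step 10: S(add(add(S(add(Z, Z)), mul(add(Z, Z), add(SZ, Z))), SSSZ))
  step 11: S(add(S(add(add(Z, Z), mul(add(Z, Z), add(SZ, Z)))), SSSZ))
  step 12: S(S(add(add(add(Z, Z), mul(add(Z, Z), add(SZ, Z))), SSSZ)))
  step 13: S(S(add(add(Z, mul(add(Z, Z), add(SZ, Z))), SSSZ)))
  step 14: S(S(add(mul(add(Z, Z), add(SZ, Z)), SSSZ)))
  step 15: S(S(add(mul(Z, add(SZ, Z)), SSSZ)))
  step 16: S(S(add(Z, SSSZ)))
  step 17: S^5(Z)

Term B:
  start: add(add(SSSZ, SSSZ), add(SZ, Z))
  step 1: add(S(add(SSZ, SSSZ)), add(SZ, Z))
  step 2: S(add(add(SSZ, SSSZ), add(SZ, Z)))
  step 3: S(add(S(add(SZ, SSSZ)), add(SZ, Z)))
  step 4: S(S(add(add(SZ, SSSZ), add(SZ, Z))))
  step 5: S(S(add(S(add(Z, SSSZ)), add(SZ, Z))))
  step 6: S(S(S(add(add(Z, SSSZ), add(SZ, Z)))))
  step 7: S(S(S(add(SSSZ, add(SZ, Z)))))
  step 8: S(S(S(S(add(SSZ, add(SZ, Z))))))
  step 9: S(S(S(S(S(add(SZ, add(SZ, Z)))))))
  step 10: S(S(S(S(S(S(add(Z, add(SZ, Z))))))))
  step 11: S(S(S(S(S(S(add(SZ, Z)))))))
  step 12: S(S(S(S(S(S(S(add(Z, Z))))))))
  step 13: S^7(Z)

Answer: DIFFERENT — A ⇓ S^5(Z), B ⇓ S^7(Z)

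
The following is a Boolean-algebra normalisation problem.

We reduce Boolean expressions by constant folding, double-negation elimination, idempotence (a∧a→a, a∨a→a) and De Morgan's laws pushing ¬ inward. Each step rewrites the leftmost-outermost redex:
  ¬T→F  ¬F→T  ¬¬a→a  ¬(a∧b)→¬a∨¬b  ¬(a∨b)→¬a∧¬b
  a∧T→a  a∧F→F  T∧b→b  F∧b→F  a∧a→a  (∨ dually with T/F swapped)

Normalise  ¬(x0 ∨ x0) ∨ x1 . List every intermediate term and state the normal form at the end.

Answer: normal form = ¬x0 ∨ x1  (in 2 steps)

Derivation:
  start: ¬(x0 ∨ x0) ∨ x1
  [1] (¬x0 ∧ ¬x0) ∨ x1
  [2] ¬x0 ∨ x1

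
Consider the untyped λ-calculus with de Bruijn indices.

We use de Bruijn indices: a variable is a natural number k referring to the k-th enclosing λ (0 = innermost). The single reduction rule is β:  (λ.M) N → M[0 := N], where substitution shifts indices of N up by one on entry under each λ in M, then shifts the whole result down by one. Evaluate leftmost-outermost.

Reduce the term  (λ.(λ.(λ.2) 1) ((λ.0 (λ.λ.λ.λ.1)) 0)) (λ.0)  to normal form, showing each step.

  start: (λ.(λ.(λ.2) 1) ((λ.0 (λ.λ.λ.λ.1)) 0)) (λ.0)
  [1] (λ.(λ.λ.0) (λ.0)) ((λ.0 (λ.λ.λ.λ.1)) (λ.0))
  [2] (λ.λ.0) (λ.0)
  [3] λ.0

Answer: normal form = λ.0  (in 3 steps)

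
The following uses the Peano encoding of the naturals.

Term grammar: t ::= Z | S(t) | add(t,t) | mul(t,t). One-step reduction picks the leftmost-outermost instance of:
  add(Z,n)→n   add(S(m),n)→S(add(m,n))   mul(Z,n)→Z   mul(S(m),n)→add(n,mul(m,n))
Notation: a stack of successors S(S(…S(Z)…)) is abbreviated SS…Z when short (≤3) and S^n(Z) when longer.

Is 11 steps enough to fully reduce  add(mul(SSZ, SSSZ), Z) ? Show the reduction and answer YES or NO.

  start: add(mul(SSZ, SSSZ), Z)
  [1] add(add(SSSZ, mul(SZ, SSSZ)), Z)
  [2] add(S(add(SSZ, mul(SZ, SSSZ))), Z)
  [3] S(add(add(SSZ, mul(SZ, SSSZ)), Z))
  [4] S(add(S(add(SZ, mul(SZ, SSSZ))), Z))
  [5] S(S(add(add(SZ, mul(SZ, SSSZ)), Z)))
  [6] S(S(add(S(add(Z, mul(SZ, SSSZ))), Z)))
  [7] S(S(S(add(add(Z, mul(SZ, SSSZ)), Z))))
  [8] S(S(S(add(mul(SZ, SSSZ), Z))))
  [9] S(S(S(add(add(SSSZ, mul(Z, SSSZ)), Z))))
  [10] S(S(S(add(S(add(SSZ, mul(Z, SSSZ))), Z))))
  [11] S(S(S(S(add(add(SSZ, mul(Z, SSSZ)), Z)))))

Answer: NO — after 11 steps the term is S(S(S(S(add(add(SSZ, mul(Z, SSSZ)), Z))))), not yet normal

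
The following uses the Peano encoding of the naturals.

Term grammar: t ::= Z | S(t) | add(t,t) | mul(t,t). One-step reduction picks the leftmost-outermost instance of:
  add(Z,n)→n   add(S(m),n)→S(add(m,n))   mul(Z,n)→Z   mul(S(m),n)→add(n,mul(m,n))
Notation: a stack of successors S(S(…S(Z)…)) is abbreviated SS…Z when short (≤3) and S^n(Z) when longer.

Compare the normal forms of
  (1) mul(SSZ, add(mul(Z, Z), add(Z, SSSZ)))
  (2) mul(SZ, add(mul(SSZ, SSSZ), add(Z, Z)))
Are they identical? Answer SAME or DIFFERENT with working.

Term A:
  start: mul(SSZ, add(mul(Z, Z), add(Z, SSSZ)))
  →1  add(add(mul(Z, Z), add(Z, SSSZ)), mul(SZ, add(mul(Z, Z), add(Z, SSSZ))))
  →2  add(add(Z, add(Z, SSSZ)), mul(SZ, add(mul(Z, Z), add(Z, SSSZ))))
  →3  add(add(Z, SSSZ), mul(SZ, add(mul(Z, Z), add(Z, SSSZ))))
  →4  add(SSSZ, mul(SZ, add(mul(Z, Z), add(Z, SSSZ))))
  →5  S(add(SSZ, mul(SZ, add(mul(Z, Z), add(Z, SSSZ)))))
  →6  S(S(add(SZ, mul(SZ, add(mul(Z, Z), add(Z, SSSZ))))))
  →7  S(S(S(add(Z, mul(SZ, add(mul(Z, Z), add(Z, SSSZ)))))))
  →8  S(S(S(mul(SZ, add(mul(Z, Z), add(Z, SSSZ))))))
  →9  S(S(S(add(add(mul(Z, Z), add(Z, SSSZ)), mul(Z, add(mul(Z, Z), add(Z, SSSZ)))))))
  →10  S(S(S(add(add(Z, add(Z, SSSZ)), mul(Z, add(mul(Z, Z), add(Z, SSSZ)))))))
  →11  S(S(S(add(add(Z, SSSZ), mul(Z, add(mul(Z, Z), add(Z, SSSZ)))))))
  →12  S(S(S(add(SSSZ, mul(Z, add(mul(Z, Z), add(Z, SSSZ)))))))
  →13  S(S(S(S(add(SSZ, mul(Z, add(mul(Z, Z), add(Z, SSSZ))))))))
  →14  S(S(S(S(S(add(SZ, mul(Z, add(mul(Z, Z), add(Z, SSSZ)))))))))
  →15  S(S(S(S(S(S(add(Z, mul(Z, add(mul(Z, Z), add(Z, SSSZ))))))))))
  →16  S(S(S(S(S(S(mul(Z, add(mul(Z, Z), add(Z, SSSZ)))))))))
  →17  S^6(Z)

Term B:
  start: mul(SZ, add(mul(SSZ, SSSZ), add(Z, Z)))
  →1  add(add(mul(SSZ, SSSZ), add(Z, Z)), mul(Z, add(mul(SSZ, SSSZ), add(Z, Z))))
  →2  add(add(add(SSSZ, mul(SZ, SSSZ)), add(Z, Z)), mul(Z, add(mul(SSZ, SSSZ), add(Z, Z))))
  →3  add(add(S(add(SSZ, mul(SZ, SSSZ))), add(Z, Z)), mul(Z, add(mul(SSZ, SSSZ), add(Z, Z))))
  →4  add(S(add(add(SSZ, mul(SZ, SSSZ)), add(Z, Z))), mul(Z, add(mul(SSZ, SSSZ), add(Z, Z))))
  →5  S(add(add(add(SSZ, mul(SZ, SSSZ)), add(Z, Z)), mul(Z, add(mul(SSZ, SSSZ), add(Z, Z)))))
  →6  S(add(add(S(add(SZ, mul(SZ, SSSZ))), add(Z, Z)), mul(Z, add(mul(SSZ, SSSZ), add(Z, Z)))))
  →7  S(add(S(add(add(SZ, mul(SZ, SSSZ)), add(Z, Z))), mul(Z, add(mul(SSZ, SSSZ), add(Z, Z)))))
  →8  S(S(add(add(add(SZ, mul(SZ, SSSZ)), add(Z, Z)), mul(Z, add(mul(SSZ, SSSZ), add(Z, Z))))))
  →9  S(S(add(add(S(add(Z, mul(SZ, SSSZ))), add(Z, Z)), mul(Z, add(mul(SSZ, SSSZ), add(Z, Z))))))
  →10  S(S(add(S(add(add(Z, mul(SZ, SSSZ)), add(Z, Z))), mul(Z, add(mul(SSZ, SSSZ), add(Z, Z))))))
  →11  S(S(S(add(add(add(Z, mul(SZ, SSSZ)), add(Z, Z)), mul(Z, add(mul(SSZ, SSSZ), add(Z, Z)))))))
  →12  S(S(S(add(add(mul(SZ, SSSZ), add(Z, Z)), mul(Z, add(mul(SSZ, SSSZ), add(Z, Z)))))))
  →13  S(S(S(add(add(add(SSSZ, mul(Z, SSSZ)), add(Z, Z)), mul(Z, add(mul(SSZ, SSSZ), add(Z, Z)))))))
  →14  S(S(S(add(add(S(add(SSZ, mul(Z, SSSZ))), add(Z, Z)), mul(Z, add(mul(SSZ, SSSZ), add(Z, Z)))))))
  →15  S(S(S(add(S(add(add(SSZ, mul(Z, SSSZ)), add(Z, Z))), mul(Z, add(mul(SSZ, SSSZ), add(Z, Z)))))))
  →16  S(S(S(S(add(add(add(SSZ, mul(Z, SSSZ)), add(Z, Z)), mul(Z, add(mul(SSZ, SSSZ), add(Z, Z))))))))
  →17  S(S(S(S(add(add(S(add(SZ, mul(Z, SSSZ))), add(Z, Z)), mul(Z, add(mul(SSZ, SSSZ), add(Z, Z))))))))
  →18  S(S(S(S(add(S(add(add(SZ, mul(Z, SSSZ)), add(Z, Z))), mul(Z, add(mul(SSZ, SSSZ), add(Z, Z))))))))
  →19  S(S(S(S(S(add(add(add(SZ, mul(Z, SSSZ)), add(Z, Z)), mul(Z, add(mul(SSZ, SSSZ), add(Z, Z)))))))))
  →20  S(S(S(S(S(add(add(S(add(Z, mul(Z, SSSZ))), add(Z, Z)), mul(Z, add(mul(SSZ, SSSZ), add(Z, Z)))))))))
  →21  S(S(S(S(S(add(S(add(add(Z, mul(Z, SSSZ)), add(Z, Z))), mul(Z, add(mul(SSZ, SSSZ), add(Z, Z)))))))))
  →22  S(S(S(S(S(S(add(add(add(Z, mul(Z, SSSZ)), add(Z, Z)), mul(Z, add(mul(SSZ, SSSZ), add(Z, Z))))))))))
  →23  S(S(S(S(S(S(add(add(mul(Z, SSSZ), add(Z, Z)), mul(Z, add(mul(SSZ, SSSZ), add(Z, Z))))))))))
  →24  S(S(S(S(S(S(add(add(Z, add(Z, Z)), mul(Z, add(mul(SSZ, SSSZ), add(Z, Z))))))))))
  →25  S(S(S(S(S(S(add(add(Z, Z), mul(Z, add(mul(SSZ, SSSZ), add(Z, Z))))))))))
  →26  S(S(S(S(S(S(add(Z, mul(Z, add(mul(SSZ, SSSZ), add(Z, Z))))))))))
  →27  S(S(S(S(S(S(mul(Z, add(mul(SSZ, SSSZ), add(Z, Z)))))))))
  →28  S^6(Z)

Answer: SAME — A ⇓ S^6(Z), B ⇓ S^6(Z)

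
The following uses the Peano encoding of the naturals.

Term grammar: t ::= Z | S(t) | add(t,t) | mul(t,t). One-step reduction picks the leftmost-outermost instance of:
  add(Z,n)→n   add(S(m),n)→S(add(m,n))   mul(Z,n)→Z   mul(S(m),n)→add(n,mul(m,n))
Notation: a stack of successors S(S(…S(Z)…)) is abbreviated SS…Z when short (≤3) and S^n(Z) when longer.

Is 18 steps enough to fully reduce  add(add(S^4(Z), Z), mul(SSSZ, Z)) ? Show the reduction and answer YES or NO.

  start: add(add(S^4(Z), Z), mul(SSSZ, Z))
  step 1: add(S(add(SSSZ, Z)), mul(SSSZ, Z))
  step 2: S(add(add(SSSZ, Z), mul(SSSZ, Z)))
  step 3: S(add(S(add(SSZ, Z)), mul(SSSZ, Z)))
  step 4: S(S(add(add(SSZ, Z), mul(SSSZ, Z))))
  step 5: S(S(add(S(add(SZ, Z)), mul(SSSZ, Z))))
  step 6: S(S(S(add(add(SZ, Z), mul(SSSZ, Z)))))
  step 7: S(S(S(add(S(add(Z, Z)), mul(SSSZ, Z)))))
  step 8: S(S(S(S(add(add(Z, Z), mul(SSSZ, Z))))))
  step 9: S(S(S(S(add(Z, mul(SSSZ, Z))))))
  step 10: S(S(S(S(mul(SSSZ, Z)))))
  step 11: S(S(S(S(add(Z, mul(SSZ, Z))))))
  step 12: S(S(S(S(mul(SSZ, Z)))))
  step 13: S(S(S(S(add(Z, mul(SZ, Z))))))
  step 14: S(S(S(S(mul(SZ, Z)))))
  step 15: S(S(S(S(add(Z, mul(Z, Z))))))
  step 16: S(S(S(S(mul(Z, Z)))))
  step 17: S^4(Z)

Answer: YES — reaches normal form S^4(Z) in 17 ≤ 18 steps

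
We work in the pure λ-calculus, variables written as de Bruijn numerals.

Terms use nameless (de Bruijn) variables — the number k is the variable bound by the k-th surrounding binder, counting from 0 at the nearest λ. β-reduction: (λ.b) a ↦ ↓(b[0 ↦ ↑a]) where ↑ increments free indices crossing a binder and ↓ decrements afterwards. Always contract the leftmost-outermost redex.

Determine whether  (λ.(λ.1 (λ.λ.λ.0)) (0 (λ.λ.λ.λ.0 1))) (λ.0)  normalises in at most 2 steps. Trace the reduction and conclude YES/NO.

  start: (λ.(λ.1 (λ.λ.λ.0)) (0 (λ.λ.λ.λ.0 1))) (λ.0)
  →1  (λ.(λ.0) (λ.λ.λ.0)) ((λ.0) (λ.λ.λ.λ.0 1))
  →2  (λ.0) (λ.λ.λ.0)

Answer: NO — after 2 steps the term is (λ.0) (λ.λ.λ.0), not yet normal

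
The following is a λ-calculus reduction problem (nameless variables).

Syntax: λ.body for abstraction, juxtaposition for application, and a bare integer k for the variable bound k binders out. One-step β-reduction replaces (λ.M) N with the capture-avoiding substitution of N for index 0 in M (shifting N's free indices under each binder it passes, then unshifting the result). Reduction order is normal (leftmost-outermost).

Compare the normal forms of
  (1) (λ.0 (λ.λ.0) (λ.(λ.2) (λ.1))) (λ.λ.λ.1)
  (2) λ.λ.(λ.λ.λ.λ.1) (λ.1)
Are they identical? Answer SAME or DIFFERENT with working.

Term A:
  start: (λ.0 (λ.λ.0) (λ.(λ.2) (λ.1))) (λ.λ.λ.1)
  step 1: (λ.λ.λ.1) (λ.λ.0) (λ.(λ.λ.λ.λ.1) (λ.1))
  step 2: (λ.λ.1) (λ.(λ.λ.λ.λ.1) (λ.1))
  step 3: λ.λ.(λ.λ.λ.λ.1) (λ.1)
  step 4: λ.λ.λ.λ.λ.1

Term B:
  start: λ.λ.(λ.λ.λ.λ.1) (λ.1)
  step 1: λ.λ.λ.λ.λ.1

Answer: SAME — A ⇓ λ.λ.λ.λ.λ.1, B ⇓ λ.λ.λ.λ.λ.1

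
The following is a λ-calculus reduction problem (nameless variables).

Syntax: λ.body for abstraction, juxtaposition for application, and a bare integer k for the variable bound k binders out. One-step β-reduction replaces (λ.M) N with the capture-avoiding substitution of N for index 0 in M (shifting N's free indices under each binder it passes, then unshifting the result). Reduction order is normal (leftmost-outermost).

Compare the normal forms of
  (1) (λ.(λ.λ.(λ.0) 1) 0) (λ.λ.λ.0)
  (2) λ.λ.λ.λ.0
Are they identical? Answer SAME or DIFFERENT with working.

Term A:
  start: (λ.(λ.λ.(λ.0) 1) 0) (λ.λ.λ.0)
  →1  (λ.λ.(λ.0) 1) (λ.λ.λ.0)
  →2  λ.(λ.0) (λ.λ.λ.0)
  →3  λ.λ.λ.λ.0

Term B:
  start: λ.λ.λ.λ.0

Answer: SAME — A ⇓ λ.λ.λ.λ.0, B ⇓ λ.λ.λ.λ.0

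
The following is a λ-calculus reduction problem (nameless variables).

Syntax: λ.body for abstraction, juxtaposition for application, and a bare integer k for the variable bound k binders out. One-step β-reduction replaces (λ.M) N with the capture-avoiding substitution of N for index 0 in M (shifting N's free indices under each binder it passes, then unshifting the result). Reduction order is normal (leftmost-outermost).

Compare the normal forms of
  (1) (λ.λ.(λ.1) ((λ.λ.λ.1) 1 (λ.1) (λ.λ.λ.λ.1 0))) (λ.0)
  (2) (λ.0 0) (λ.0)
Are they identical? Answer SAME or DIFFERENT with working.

Answer: SAME — A ⇓ λ.0, B ⇓ λ.0

Derivation:
Term A:
  start: (λ.λ.(λ.1) ((λ.λ.λ.1) 1 (λ.1) (λ.λ.λ.λ.1 0))) (λ.0)
  step 1: λ.(λ.1) ((λ.λ.λ.1) (λ.0) (λ.1) (λ.λ.λ.λ.1 0))
  step 2: λ.0

Term B:
  start: (λ.0 0) (λ.0)
  step 1: (λ.0) (λ.0)
  step 2: λ.0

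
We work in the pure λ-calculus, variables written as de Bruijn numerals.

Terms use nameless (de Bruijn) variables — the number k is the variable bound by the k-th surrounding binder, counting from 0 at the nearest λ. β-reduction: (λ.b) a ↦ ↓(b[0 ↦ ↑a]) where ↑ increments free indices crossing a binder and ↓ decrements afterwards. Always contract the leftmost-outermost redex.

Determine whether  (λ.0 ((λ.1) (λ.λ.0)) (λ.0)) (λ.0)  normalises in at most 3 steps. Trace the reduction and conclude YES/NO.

Answer: NO — after 3 steps the term is (λ.0) (λ.0), not yet normal

Reduction:
  start: (λ.0 ((λ.1) (λ.λ.0)) (λ.0)) (λ.0)
  [1] (λ.0) ((λ.λ.0) (λ.λ.0)) (λ.0)
  [2] (λ.λ.0) (λ.λ.0) (λ.0)
  [3] (λ.0) (λ.0)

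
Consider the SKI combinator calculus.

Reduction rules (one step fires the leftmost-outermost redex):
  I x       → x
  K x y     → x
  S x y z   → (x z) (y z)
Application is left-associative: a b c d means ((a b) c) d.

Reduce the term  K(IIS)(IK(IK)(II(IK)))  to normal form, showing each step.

  start: K(IIS)(IK(IK)(II(IK)))
  step 1: IIS
  step 2: IS
  step 3: S

Answer: normal form = S  (in 3 steps)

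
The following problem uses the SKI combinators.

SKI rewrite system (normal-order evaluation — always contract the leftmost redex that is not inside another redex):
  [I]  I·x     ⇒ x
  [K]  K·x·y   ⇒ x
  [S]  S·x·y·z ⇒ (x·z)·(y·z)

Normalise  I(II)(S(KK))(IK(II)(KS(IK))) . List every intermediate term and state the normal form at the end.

Answer: normal form = S(KK)I  (in 6 steps)

Working:
  start: I(II)(S(KK))(IK(II)(KS(IK)))
  [1] II(S(KK))(IK(II)(KS(IK)))
  [2] I(S(KK))(IK(II)(KS(IK)))
  [3] S(KK)(IK(II)(KS(IK)))
  [4] S(KK)(K(II)(KS(IK)))
  [5] S(KK)(II)
  [6] S(KK)I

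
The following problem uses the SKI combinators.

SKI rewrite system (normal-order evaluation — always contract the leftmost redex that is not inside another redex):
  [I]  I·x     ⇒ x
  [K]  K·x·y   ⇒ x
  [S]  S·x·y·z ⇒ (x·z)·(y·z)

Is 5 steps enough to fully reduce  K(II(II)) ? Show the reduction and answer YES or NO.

Answer: YES — reaches normal form KI in 3 ≤ 5 steps

Working:
  start: K(II(II))
  [1] K(I(II))
  [2] K(II)
  [3] KI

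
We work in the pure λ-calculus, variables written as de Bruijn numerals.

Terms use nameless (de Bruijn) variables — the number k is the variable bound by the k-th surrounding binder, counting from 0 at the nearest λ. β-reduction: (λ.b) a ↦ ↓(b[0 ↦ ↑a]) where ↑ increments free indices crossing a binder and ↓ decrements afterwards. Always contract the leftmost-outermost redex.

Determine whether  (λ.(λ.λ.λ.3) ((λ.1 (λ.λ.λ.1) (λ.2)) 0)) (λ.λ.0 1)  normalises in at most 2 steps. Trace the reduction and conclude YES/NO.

  start: (λ.(λ.λ.λ.3) ((λ.1 (λ.λ.λ.1) (λ.2)) 0)) (λ.λ.0 1)
  →1  (λ.λ.λ.λ.λ.0 1) ((λ.(λ.λ.0 1) (λ.λ.λ.1) (λ.λ.λ.0 1)) (λ.λ.0 1))
  →2  λ.λ.λ.λ.0 1

Answer: YES — reaches normal form λ.λ.λ.λ.0 1 in 2 ≤ 2 steps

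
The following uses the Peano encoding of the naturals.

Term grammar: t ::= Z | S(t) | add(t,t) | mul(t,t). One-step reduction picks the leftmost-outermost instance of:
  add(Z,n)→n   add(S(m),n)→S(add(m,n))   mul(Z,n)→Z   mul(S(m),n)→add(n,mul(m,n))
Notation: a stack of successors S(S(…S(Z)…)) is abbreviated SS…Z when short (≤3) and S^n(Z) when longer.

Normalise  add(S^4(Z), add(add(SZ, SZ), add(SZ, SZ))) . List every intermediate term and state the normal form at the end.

  start: add(S^4(Z), add(add(SZ, SZ), add(SZ, SZ)))
  step 1: S(add(SSSZ, add(add(SZ, SZ), add(SZ, SZ))))
  step 2: S(S(add(SSZ, add(add(SZ, SZ), add(SZ, SZ)))))
  step 3: S(S(S(add(SZ, add(add(SZ, SZ), add(SZ, SZ))))))
  step 4: S(S(S(S(add(Z, add(add(SZ, SZ), add(SZ, SZ)))))))
  step 5: S(S(S(S(add(add(SZ, SZ), add(SZ, SZ))))))
  step 6: S(S(S(S(add(S(add(Z, SZ)), add(SZ, SZ))))))
  step 7: S(S(S(S(S(add(add(Z, SZ), add(SZ, SZ)))))))
  step 8: S(S(S(S(S(add(SZ, add(SZ, SZ)))))))
  step 9: S(S(S(S(S(S(add(Z, add(SZ, SZ))))))))
  step 10: S(S(S(S(S(S(add(SZ, SZ)))))))
  step 11: S(S(S(S(S(S(S(add(Z, SZ))))))))
  step 12: S^8(Z)

Answer: normal form = S^8(Z)  (in 12 steps)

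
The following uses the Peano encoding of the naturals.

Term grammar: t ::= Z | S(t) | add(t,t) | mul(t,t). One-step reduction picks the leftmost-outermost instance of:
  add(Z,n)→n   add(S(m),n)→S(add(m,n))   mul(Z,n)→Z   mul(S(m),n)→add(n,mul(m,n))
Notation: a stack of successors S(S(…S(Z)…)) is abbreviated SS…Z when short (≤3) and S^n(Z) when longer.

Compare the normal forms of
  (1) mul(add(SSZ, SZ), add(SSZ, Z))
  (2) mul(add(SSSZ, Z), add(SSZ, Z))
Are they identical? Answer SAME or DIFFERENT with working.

Term A:
  start: mul(add(SSZ, SZ), add(SSZ, Z))
  [1] mul(S(add(SZ, SZ)), add(SSZ, Z))
  [2] add(add(SSZ, Z), mul(add(SZ, SZ), add(SSZ, Z)))
  [3] add(S(add(SZ, Z)), mul(add(SZ, SZ), add(SSZ, Z)))
  [4] S(add(add(SZ, Z), mul(add(SZ, SZ), add(SSZ, Z))))
  [5] S(add(S(add(Z, Z)), mul(add(SZ, SZ), add(SSZ, Z))))
  [6] S(S(add(add(Z, Z), mul(add(SZ, SZ), add(SSZ, Z)))))
  [7] S(S(add(Z, mul(add(SZ, SZ), add(SSZ, Z)))))
  [8] S(S(mul(add(SZ, SZ), add(SSZ, Z))))
  [9] S(S(mul(S(add(Z, SZ)), add(SSZ, Z))))
  [10] S(S(add(add(SSZ, Z), mul(add(Z, SZ), add(SSZ, Z)))))
  [11] S(S(add(S(add(SZ, Z)), mul(add(Z, SZ), add(SSZ, Z)))))
  [12] S(S(S(add(add(SZ, Z), mul(add(Z, SZ), add(SSZ, Z))))))
  [13] S(S(S(add(S(add(Z, Z)), mul(add(Z, SZ), add(SSZ, Z))))))
  [14] S(S(S(S(add(add(Z, Z), mul(add(Z, SZ), add(SSZ, Z)))))))
  [15] S(S(S(S(add(Z, mul(add(Z, SZ), add(SSZ, Z)))))))
  [16] S(S(S(S(mul(add(Z, SZ), add(SSZ, Z))))))
  [17] S(S(S(S(mul(SZ, add(SSZ, Z))))))
  [18] S(S(S(S(add(add(SSZ, Z), mul(Z, add(SSZ, Z)))))))
  [19] S(S(S(S(add(S(add(SZ, Z)), mul(Z, add(SSZ, Z)))))))
  [20] S(S(S(S(S(add(add(SZ, Z), mul(Z, add(SSZ, Z))))))))
  [21] S(S(S(S(S(add(S(add(Z, Z)), mul(Z, add(SSZ, Z))))))))
  [22] S(S(S(S(S(S(add(add(Z, Z), mul(Z, add(SSZ, Z)))))))))
  [23] S(S(S(S(S(S(add(Z, mul(Z, add(SSZ, Z)))))))))
  [24] S(S(S(S(S(S(mul(Z, add(SSZ, Z))))))))
  [25] S^6(Z)

Term B:
  start: mul(add(SSSZ, Z), add(SSZ, Z))
  [1] mul(S(add(SSZ, Z)), add(SSZ, Z))
  [2] add(add(SSZ, Z), mul(add(SSZ, Z), add(SSZ, Z)))
  [3] add(S(add(SZ, Z)), mul(add(SSZ, Z), add(SSZ, Z)))
  [4] S(add(add(SZ, Z), mul(add(SSZ, Z), add(SSZ, Z))))
  [5] S(add(S(add(Z, Z)), mul(add(SSZ, Z), add(SSZ, Z))))
  [6] S(S(add(add(Z, Z), mul(add(SSZ, Z), add(SSZ, Z)))))
  [7] S(S(add(Z, mul(add(SSZ, Z), add(SSZ, Z)))))
  [8] S(S(mul(add(SSZ, Z), add(SSZ, Z))))
  [9] S(S(mul(S(add(SZ, Z)), add(SSZ, Z))))
  [10] S(S(add(add(SSZ, Z), mul(add(SZ, Z), add(SSZ, Z)))))
  [11] S(S(add(S(add(SZ, Z)), mul(add(SZ, Z), add(SSZ, Z)))))
  [12] S(S(S(add(add(SZ, Z), mul(add(SZ, Z), add(SSZ, Z))))))
  [13] S(S(S(add(S(add(Z, Z)), mul(add(SZ, Z), add(SSZ, Z))))))
  [14] S(S(S(S(add(add(Z, Z), mul(add(SZ, Z), add(SSZ, Z)))))))
  [15] S(S(S(S(add(Z, mul(add(SZ, Z), add(SSZ, Z)))))))
  [16] S(S(S(S(mul(add(SZ, Z), add(SSZ, Z))))))
  [17] S(S(S(S(mul(S(add(Z, Z)), add(SSZ, Z))))))
  [18] S(S(S(S(add(add(SSZ, Z), mul(add(Z, Z), add(SSZ, Z)))))))
  [19] S(S(S(S(add(S(add(SZ, Z)), mul(add(Z, Z), add(SSZ, Z)))))))
  [20] S(S(S(S(S(add(add(SZ, Z), mul(add(Z, Z), add(SSZ, Z))))))))
  [21] S(S(S(S(S(add(S(add(Z, Z)), mul(add(Z, Z), add(SSZ, Z))))))))
  [22] S(S(S(S(S(S(add(add(Z, Z), mul(add(Z, Z), add(SSZ, Z)))))))))
  [23] S(S(S(S(S(S(add(Z, mul(add(Z, Z), add(SSZ, Z)))))))))
  [24] S(S(S(S(S(S(mul(add(Z, Z), add(SSZ, Z))))))))
  [25] S(S(S(S(S(S(mul(Z, add(SSZ, Z))))))))
  [26] S^6(Z)

Answer: SAME — A ⇓ S^6(Z), B ⇓ S^6(Z)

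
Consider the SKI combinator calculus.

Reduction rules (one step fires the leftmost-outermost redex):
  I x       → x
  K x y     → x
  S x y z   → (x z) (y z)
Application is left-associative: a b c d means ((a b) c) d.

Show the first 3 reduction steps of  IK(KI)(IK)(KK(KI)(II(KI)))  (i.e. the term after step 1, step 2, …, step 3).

  start: IK(KI)(IK)(KK(KI)(II(KI)))
  →1  K(KI)(IK)(KK(KI)(II(KI)))
  →2  KI(KK(KI)(II(KI)))
  →3  I

Answer: after 3 steps: I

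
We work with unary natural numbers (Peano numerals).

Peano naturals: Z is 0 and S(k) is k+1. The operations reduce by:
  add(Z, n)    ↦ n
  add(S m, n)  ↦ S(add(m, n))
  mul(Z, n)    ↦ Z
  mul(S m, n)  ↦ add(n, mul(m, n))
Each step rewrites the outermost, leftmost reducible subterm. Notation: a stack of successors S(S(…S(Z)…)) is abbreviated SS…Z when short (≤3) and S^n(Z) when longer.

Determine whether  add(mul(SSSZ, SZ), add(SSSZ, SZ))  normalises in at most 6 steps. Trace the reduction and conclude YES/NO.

Answer: NO — after 6 steps the term is S(add(S(add(Z, mul(SZ, SZ))), add(SSSZ, SZ))), not yet normal

Reduction:
  start: add(mul(SSSZ, SZ), add(SSSZ, SZ))
  →1  add(add(SZ, mul(SSZ, SZ)), add(SSSZ, SZ))
  →2  add(S(add(Z, mul(SSZ, SZ))), add(SSSZ, SZ))
  →3  S(add(add(Z, mul(SSZ, SZ)), add(SSSZ, SZ)))
  →4  S(add(mul(SSZ, SZ), add(SSSZ, SZ)))
  →5  S(add(add(SZ, mul(SZ, SZ)), add(SSSZ, SZ)))
  →6  S(add(S(add(Z, mul(SZ, SZ))), add(SSSZ, SZ)))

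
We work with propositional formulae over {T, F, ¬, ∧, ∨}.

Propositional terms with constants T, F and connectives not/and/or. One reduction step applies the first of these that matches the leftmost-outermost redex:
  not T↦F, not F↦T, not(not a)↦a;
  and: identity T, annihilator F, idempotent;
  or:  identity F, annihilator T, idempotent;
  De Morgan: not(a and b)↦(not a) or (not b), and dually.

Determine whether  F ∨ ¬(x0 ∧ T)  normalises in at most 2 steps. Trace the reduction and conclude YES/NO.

  start: F ∨ ¬(x0 ∧ T)
  [1] ¬(x0 ∧ T)
  [2] ¬x0 ∨ ¬T

Answer: NO — after 2 steps the term is ¬x0 ∨ ¬T, not yet normal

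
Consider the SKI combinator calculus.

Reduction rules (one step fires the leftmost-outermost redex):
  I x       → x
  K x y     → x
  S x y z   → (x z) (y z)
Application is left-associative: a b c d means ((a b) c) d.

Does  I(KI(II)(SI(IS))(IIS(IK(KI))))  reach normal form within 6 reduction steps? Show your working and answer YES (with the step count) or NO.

Answer: NO — after 6 steps the term is IS(IK(KI))(IS(IIS(IK(KI)))), not yet normal

Derivation:
  start: I(KI(II)(SI(IS))(IIS(IK(KI))))
  [1] KI(II)(SI(IS))(IIS(IK(KI)))
  [2] I(SI(IS))(IIS(IK(KI)))
  [3] SI(IS)(IIS(IK(KI)))
  [4] I(IIS(IK(KI)))(IS(IIS(IK(KI))))
  [5] IIS(IK(KI))(IS(IIS(IK(KI))))
  [6] IS(IK(KI))(IS(IIS(IK(KI))))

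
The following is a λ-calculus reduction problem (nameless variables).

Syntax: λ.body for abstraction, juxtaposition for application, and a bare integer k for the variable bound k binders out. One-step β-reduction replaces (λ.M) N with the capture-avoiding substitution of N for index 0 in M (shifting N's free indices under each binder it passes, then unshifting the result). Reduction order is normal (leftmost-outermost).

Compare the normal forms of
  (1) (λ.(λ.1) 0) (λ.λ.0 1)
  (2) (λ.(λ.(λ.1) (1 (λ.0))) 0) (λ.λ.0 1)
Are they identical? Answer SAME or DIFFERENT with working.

Answer: SAME — A ⇓ λ.λ.0 1, B ⇓ λ.λ.0 1

Derivation:
Term A:
  start: (λ.(λ.1) 0) (λ.λ.0 1)
  step 1: (λ.λ.λ.0 1) (λ.λ.0 1)
  step 2: λ.λ.0 1

Term B:
  start: (λ.(λ.(λ.1) (1 (λ.0))) 0) (λ.λ.0 1)
  step 1: (λ.(λ.1) ((λ.λ.0 1) (λ.0))) (λ.λ.0 1)
  step 2: (λ.λ.λ.0 1) ((λ.λ.0 1) (λ.0))
  step 3: λ.λ.0 1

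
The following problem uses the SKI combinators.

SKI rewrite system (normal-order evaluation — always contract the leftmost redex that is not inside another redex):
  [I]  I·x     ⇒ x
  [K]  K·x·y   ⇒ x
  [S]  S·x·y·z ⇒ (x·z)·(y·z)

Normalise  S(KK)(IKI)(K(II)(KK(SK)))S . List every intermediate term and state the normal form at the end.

  start: S(KK)(IKI)(K(II)(KK(SK)))S
  step 1: KK(K(II)(KK(SK)))(IKI(K(II)(KK(SK))))S
  step 2: K(IKI(K(II)(KK(SK))))S
  step 3: IKI(K(II)(KK(SK)))
  step 4: KI(K(II)(KK(SK)))
  step 5: I

Answer: normal form = I  (in 5 steps)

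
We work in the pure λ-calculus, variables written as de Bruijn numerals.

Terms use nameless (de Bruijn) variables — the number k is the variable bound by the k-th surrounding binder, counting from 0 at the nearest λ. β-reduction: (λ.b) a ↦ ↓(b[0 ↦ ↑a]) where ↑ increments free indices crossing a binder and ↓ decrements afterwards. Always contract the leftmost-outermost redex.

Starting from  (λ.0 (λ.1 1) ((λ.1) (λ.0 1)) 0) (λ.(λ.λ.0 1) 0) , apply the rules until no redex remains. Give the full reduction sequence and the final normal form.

  start: (λ.0 (λ.1 1) ((λ.1) (λ.0 1)) 0) (λ.(λ.λ.0 1) 0)
  →1  (λ.(λ.λ.0 1) 0) (λ.(λ.(λ.λ.0 1) 0) (λ.(λ.λ.0 1) 0)) ((λ.λ.(λ.λ.0 1) 0) (λ.0 (λ.(λ.λ.0 1) 0))) (λ.(λ.λ.0 1) 0)
  →2  (λ.λ.0 1) (λ.(λ.(λ.λ.0 1) 0) (λ.(λ.λ.0 1) 0)) ((λ.λ.(λ.λ.0 1) 0) (λ.0 (λ.(λ.λ.0 1) 0))) (λ.(λ.λ.0 1) 0)
  →3  (λ.0 (λ.(λ.(λ.λ.0 1) 0) (λ.(λ.λ.0 1) 0))) ((λ.λ.(λ.λ.0 1) 0) (λ.0 (λ.(λ.λ.0 1) 0))) (λ.(λ.λ.0 1) 0)
  →4  (λ.λ.(λ.λ.0 1) 0) (λ.0 (λ.(λ.λ.0 1) 0)) (λ.(λ.(λ.λ.0 1) 0) (λ.(λ.λ.0 1) 0)) (λ.(λ.λ.0 1) 0)
  →5  (λ.(λ.λ.0 1) 0) (λ.(λ.(λ.λ.0 1) 0) (λ.(λ.λ.0 1) 0)) (λ.(λ.λ.0 1) 0)
  →6  (λ.λ.0 1) (λ.(λ.(λ.λ.0 1) 0) (λ.(λ.λ.0 1) 0)) (λ.(λ.λ.0 1) 0)
  →7  (λ.0 (λ.(λ.(λ.λ.0 1) 0) (λ.(λ.λ.0 1) 0))) (λ.(λ.λ.0 1) 0)
  →8  (λ.(λ.λ.0 1) 0) (λ.(λ.(λ.λ.0 1) 0) (λ.(λ.λ.0 1) 0))
  →9  (λ.λ.0 1) (λ.(λ.(λ.λ.0 1) 0) (λ.(λ.λ.0 1) 0))
  →10  λ.0 (λ.(λ.(λ.λ.0 1) 0) (λ.(λ.λ.0 1) 0))
  →11  λ.0 (λ.(λ.λ.0 1) (λ.(λ.λ.0 1) 0))
  →12  λ.0 (λ.λ.0 (λ.(λ.λ.0 1) 0))
  →13  λ.0 (λ.λ.0 (λ.λ.0 1))

Answer: normal form = λ.0 (λ.λ.0 (λ.λ.0 1))  (in 13 steps)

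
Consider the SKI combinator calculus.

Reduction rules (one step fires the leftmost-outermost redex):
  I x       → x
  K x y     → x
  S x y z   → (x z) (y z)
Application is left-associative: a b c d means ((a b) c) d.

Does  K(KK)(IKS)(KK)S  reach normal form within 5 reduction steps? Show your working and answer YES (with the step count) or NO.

Answer: YES — reaches normal form KS in 2 ≤ 5 steps

Working:
  start: K(KK)(IKS)(KK)S
  step 1: KK(KK)S
  step 2: KS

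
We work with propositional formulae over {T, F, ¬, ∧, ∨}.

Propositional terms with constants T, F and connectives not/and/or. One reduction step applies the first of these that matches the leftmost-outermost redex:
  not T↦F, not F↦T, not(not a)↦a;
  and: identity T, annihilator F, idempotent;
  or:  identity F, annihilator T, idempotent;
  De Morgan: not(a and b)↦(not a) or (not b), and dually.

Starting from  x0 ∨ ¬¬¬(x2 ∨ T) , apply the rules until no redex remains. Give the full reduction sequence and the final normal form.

  start: x0 ∨ ¬¬¬(x2 ∨ T)
  [1] x0 ∨ ¬(x2 ∨ T)
  [2] x0 ∨ (¬x2 ∧ ¬T)
  [3] x0 ∨ (¬x2 ∧ F)
  [4] x0 ∨ F
  [5] x0

Answer: normal form = x0  (in 5 steps)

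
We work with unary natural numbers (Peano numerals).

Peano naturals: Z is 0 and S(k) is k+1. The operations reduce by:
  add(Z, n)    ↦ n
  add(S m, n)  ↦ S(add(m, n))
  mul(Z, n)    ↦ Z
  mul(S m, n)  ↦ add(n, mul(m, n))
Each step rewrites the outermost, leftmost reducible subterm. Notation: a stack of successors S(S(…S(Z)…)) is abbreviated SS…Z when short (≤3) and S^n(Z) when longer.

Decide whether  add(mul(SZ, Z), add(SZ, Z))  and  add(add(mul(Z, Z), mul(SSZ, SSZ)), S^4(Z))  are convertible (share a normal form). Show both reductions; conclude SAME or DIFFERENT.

Term A:
  start: add(mul(SZ, Z), add(SZ, Z))
  [1] add(add(Z, mul(Z, Z)), add(SZ, Z))
  [2] add(mul(Z, Z), add(SZ, Z))
  [3] add(Z, add(SZ, Z))
  [4] add(SZ, Z)
  [5] S(add(Z, Z))
  [6] SZ

Term B:
  start: add(add(mul(Z, Z), mul(SSZ, SSZ)), S^4(Z))
  [1] add(add(Z, mul(SSZ, SSZ)), S^4(Z))
  [2] add(mul(SSZ, SSZ), S^4(Z))
  [3] add(add(SSZ, mul(SZ, SSZ)), S^4(Z))
  [4] add(S(add(SZ, mul(SZ, SSZ))), S^4(Z))
  [5] S(add(add(SZ, mul(SZ, SSZ)), S^4(Z)))
  [6] S(add(S(add(Z, mul(SZ, SSZ))), S^4(Z)))
  [7] S(S(add(add(Z, mul(SZ, SSZ)), S^4(Z))))
  [8] S(S(add(mul(SZ, SSZ), S^4(Z))))
  [9] S(S(add(add(SSZ, mul(Z, SSZ)), S^4(Z))))
  [10] S(S(add(S(add(SZ, mul(Z, SSZ))), S^4(Z))))
  [11] S(S(S(add(add(SZ, mul(Z, SSZ)), S^4(Z)))))
  [12] S(S(S(add(S(add(Z, mul(Z, SSZ))), S^4(Z)))))
  [13] S(S(S(S(add(add(Z, mul(Z, SSZ)), S^4(Z))))))
  [14] S(S(S(S(add(mul(Z, SSZ), S^4(Z))))))
  [15] S(S(S(S(add(Z, S^4(Z))))))
  [16] S^8(Z)

Answer: DIFFERENT — A ⇓ SZ, B ⇓ S^8(Z)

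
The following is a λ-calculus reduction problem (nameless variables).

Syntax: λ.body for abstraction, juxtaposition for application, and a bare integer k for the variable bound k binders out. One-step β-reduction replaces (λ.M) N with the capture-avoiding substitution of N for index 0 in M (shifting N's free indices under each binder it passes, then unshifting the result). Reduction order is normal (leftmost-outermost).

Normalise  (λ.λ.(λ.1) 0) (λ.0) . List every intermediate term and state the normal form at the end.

Answer: normal form = λ.0  (in 2 steps)

Derivation:
  start: (λ.λ.(λ.1) 0) (λ.0)
  step 1: λ.(λ.1) 0
  step 2: λ.0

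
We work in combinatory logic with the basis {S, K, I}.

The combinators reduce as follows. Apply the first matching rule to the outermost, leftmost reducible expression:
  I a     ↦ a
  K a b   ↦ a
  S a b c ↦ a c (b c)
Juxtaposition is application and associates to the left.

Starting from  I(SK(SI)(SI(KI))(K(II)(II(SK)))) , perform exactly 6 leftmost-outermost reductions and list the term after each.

Answer: after 6 steps: II(KI(K(II)(II(SK))))

Reduction:
  start: I(SK(SI)(SI(KI))(K(II)(II(SK))))
  →1  SK(SI)(SI(KI))(K(II)(II(SK)))
  →2  K(SI(KI))(SI(SI(KI)))(K(II)(II(SK)))
  →3  SI(KI)(K(II)(II(SK)))
  →4  I(K(II)(II(SK)))(KI(K(II)(II(SK))))
  →5  K(II)(II(SK))(KI(K(II)(II(SK))))
  →6  II(KI(K(II)(II(SK))))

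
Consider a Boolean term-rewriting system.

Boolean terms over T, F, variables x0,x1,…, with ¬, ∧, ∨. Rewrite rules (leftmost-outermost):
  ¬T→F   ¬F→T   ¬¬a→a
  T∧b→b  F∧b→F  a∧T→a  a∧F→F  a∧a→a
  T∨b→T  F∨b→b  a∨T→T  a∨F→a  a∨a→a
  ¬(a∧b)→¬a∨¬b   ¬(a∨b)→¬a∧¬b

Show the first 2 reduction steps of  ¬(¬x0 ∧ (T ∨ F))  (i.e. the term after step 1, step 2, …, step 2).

  start: ¬(¬x0 ∧ (T ∨ F))
  [1] ¬¬x0 ∨ ¬(T ∨ F)
  [2] x0 ∨ ¬(T ∨ F)

Answer: after 2 steps: x0 ∨ ¬(T ∨ F)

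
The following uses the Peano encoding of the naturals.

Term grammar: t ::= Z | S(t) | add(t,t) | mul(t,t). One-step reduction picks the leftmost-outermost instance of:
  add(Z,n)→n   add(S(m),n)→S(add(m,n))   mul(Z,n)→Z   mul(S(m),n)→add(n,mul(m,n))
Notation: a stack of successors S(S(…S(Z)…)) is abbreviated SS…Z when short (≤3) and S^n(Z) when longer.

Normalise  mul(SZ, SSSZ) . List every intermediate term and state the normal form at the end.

  start: mul(SZ, SSSZ)
  [1] add(SSSZ, mul(Z, SSSZ))
  [2] S(add(SSZ, mul(Z, SSSZ)))
  [3] S(S(add(SZ, mul(Z, SSSZ))))
  [4] S(S(S(add(Z, mul(Z, SSSZ)))))
  [5] S(S(S(mul(Z, SSSZ))))
  [6] SSSZ

Answer: normal form = SSSZ  (in 6 steps)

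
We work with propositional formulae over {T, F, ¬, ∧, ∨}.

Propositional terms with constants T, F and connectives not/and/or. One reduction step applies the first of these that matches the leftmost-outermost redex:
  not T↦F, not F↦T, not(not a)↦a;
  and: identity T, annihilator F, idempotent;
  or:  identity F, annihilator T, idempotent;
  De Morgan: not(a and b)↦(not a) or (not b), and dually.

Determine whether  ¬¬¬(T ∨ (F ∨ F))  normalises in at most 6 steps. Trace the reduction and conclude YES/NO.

Answer: YES — reaches normal form F in 4 ≤ 6 steps

Working:
  start: ¬¬¬(T ∨ (F ∨ F))
  →1  ¬(T ∨ (F ∨ F))
  →2  ¬T ∧ ¬(F ∨ F)
  →3  F ∧ ¬(F ∨ F)
  →4  F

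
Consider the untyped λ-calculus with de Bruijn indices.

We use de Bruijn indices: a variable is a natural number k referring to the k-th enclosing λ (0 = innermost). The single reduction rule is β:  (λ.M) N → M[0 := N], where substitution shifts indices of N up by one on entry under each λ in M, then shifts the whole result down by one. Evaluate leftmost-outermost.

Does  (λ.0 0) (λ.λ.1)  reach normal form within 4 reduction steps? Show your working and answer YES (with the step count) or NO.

  start: (λ.0 0) (λ.λ.1)
  step 1: (λ.λ.1) (λ.λ.1)
  step 2: λ.λ.λ.1

Answer: YES — reaches normal form λ.λ.λ.1 in 2 ≤ 4 steps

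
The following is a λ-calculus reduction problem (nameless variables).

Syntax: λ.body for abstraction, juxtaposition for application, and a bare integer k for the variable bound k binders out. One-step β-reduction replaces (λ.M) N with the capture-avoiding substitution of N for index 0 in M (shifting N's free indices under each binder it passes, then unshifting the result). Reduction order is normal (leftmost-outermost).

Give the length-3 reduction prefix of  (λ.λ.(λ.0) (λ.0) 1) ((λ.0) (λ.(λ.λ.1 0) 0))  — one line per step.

Answer: after 3 steps: λ.(λ.0) (λ.(λ.λ.1 0) 0)

Working:
  start: (λ.λ.(λ.0) (λ.0) 1) ((λ.0) (λ.(λ.λ.1 0) 0))
  [1] λ.(λ.0) (λ.0) ((λ.0) (λ.(λ.λ.1 0) 0))
  [2] λ.(λ.0) ((λ.0) (λ.(λ.λ.1 0) 0))
  [3] λ.(λ.0) (λ.(λ.λ.1 0) 0)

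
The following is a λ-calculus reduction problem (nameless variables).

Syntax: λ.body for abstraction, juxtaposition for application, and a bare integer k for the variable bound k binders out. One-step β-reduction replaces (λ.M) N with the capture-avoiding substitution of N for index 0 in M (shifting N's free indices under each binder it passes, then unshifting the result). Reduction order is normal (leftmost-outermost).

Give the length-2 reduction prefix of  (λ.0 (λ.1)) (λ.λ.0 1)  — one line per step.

Answer: after 2 steps: λ.0 (λ.λ.λ.0 1)

Derivation:
  start: (λ.0 (λ.1)) (λ.λ.0 1)
  [1] (λ.λ.0 1) (λ.λ.λ.0 1)
  [2] λ.0 (λ.λ.λ.0 1)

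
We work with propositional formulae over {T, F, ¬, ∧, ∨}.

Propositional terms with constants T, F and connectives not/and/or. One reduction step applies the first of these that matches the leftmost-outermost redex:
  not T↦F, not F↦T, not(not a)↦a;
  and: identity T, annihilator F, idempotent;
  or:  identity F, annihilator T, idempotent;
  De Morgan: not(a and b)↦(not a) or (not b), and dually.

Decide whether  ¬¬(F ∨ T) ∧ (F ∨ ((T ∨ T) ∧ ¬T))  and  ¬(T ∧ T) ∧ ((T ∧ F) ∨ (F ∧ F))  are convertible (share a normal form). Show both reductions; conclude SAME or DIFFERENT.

Answer: SAME — A ⇓ F, B ⇓ F

Derivation:
Term A:
  start: ¬¬(F ∨ T) ∧ (F ∨ ((T ∨ T) ∧ ¬T))
  step 1: (F ∨ T) ∧ (F ∨ ((T ∨ T) ∧ ¬T))
  step 2: T ∧ (F ∨ ((T ∨ T) ∧ ¬T))
  step 3: F ∨ ((T ∨ T) ∧ ¬T)
  step 4: (T ∨ T) ∧ ¬T
  step 5: T ∧ ¬T
  step 6: ¬T
  step 7: F

Term B:
  start: ¬(T ∧ T) ∧ ((T ∧ F) ∨ (F ∧ F))
  step 1: (¬T ∨ ¬T) ∧ ((T ∧ F) ∨ (F ∧ F))
  step 2: ¬T ∧ ((T ∧ F) ∨ (F ∧ F))
  step 3: F ∧ ((T ∧ F) ∨ (F ∧ F))
  step 4: F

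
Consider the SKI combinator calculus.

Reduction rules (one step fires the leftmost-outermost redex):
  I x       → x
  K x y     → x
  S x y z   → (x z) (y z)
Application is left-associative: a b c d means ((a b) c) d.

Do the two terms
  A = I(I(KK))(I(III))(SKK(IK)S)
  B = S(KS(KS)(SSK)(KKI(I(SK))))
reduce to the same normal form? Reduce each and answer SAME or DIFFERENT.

Term A:
  start: I(I(KK))(I(III))(SKK(IK)S)
  →1  I(KK)(I(III))(SKK(IK)S)
  →2  KK(I(III))(SKK(IK)S)
  →3  K(SKK(IK)S)
  →4  K(K(IK)(K(IK))S)
  →5  K(IKS)
  →6  K(KS)

Term B:
  start: S(KS(KS)(SSK)(KKI(I(SK))))
  →1  S(S(SSK)(KKI(I(SK))))
  →2  S(S(SSK)(K(I(SK))))
  →3  S(S(SSK)(K(SK)))

Answer: DIFFERENT — A ⇓ K(KS), B ⇓ S(S(SSK)(K(SK)))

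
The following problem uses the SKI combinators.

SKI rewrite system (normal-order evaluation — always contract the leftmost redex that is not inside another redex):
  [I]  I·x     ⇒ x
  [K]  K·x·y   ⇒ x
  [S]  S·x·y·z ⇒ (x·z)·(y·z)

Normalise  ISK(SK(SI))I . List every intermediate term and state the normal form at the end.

  start: ISK(SK(SI))I
  →1  SK(SK(SI))I
  →2  KI(SK(SI)I)
  →3  I

Answer: normal form = I  (in 3 steps)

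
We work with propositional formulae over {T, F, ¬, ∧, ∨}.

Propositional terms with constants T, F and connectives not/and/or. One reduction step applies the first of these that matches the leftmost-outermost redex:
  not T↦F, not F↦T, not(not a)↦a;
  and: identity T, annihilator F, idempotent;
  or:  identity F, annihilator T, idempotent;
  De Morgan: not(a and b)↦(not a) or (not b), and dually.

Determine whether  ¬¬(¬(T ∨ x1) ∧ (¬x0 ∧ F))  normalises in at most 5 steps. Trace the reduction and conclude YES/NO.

Answer: YES — reaches normal form F in 5 ≤ 5 steps

Working:
  start: ¬¬(¬(T ∨ x1) ∧ (¬x0 ∧ F))
  step 1: ¬(T ∨ x1) ∧ (¬x0 ∧ F)
  step 2: (¬T ∧ ¬x1) ∧ (¬x0 ∧ F)
  step 3: (F ∧ ¬x1) ∧ (¬x0 ∧ F)
  step 4: F ∧ (¬x0 ∧ F)
  step 5: F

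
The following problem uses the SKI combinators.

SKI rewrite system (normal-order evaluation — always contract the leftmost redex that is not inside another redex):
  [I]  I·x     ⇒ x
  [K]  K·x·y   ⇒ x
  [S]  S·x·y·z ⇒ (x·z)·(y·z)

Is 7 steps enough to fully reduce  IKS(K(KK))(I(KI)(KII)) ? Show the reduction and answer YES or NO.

  start: IKS(K(KK))(I(KI)(KII))
  step 1: KS(K(KK))(I(KI)(KII))
  step 2: S(I(KI)(KII))
  step 3: S(KI(KII))
  step 4: SI

Answer: YES — reaches normal form SI in 4 ≤ 7 steps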